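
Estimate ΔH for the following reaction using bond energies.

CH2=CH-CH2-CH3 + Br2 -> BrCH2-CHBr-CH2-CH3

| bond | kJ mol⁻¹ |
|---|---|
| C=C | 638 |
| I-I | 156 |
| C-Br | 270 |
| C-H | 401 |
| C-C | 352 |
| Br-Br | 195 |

ΔH ≈ −59 kJ

Bonds broken (reactants):
  Br-Br: 1 × 195 = 195
  C-C: 2 × 352 = 704
  C-H: 8 × 401 = 3208
  C=C: 1 × 638 = 638
  Σ(broken) = 4745 kJ
Bonds formed (products):
  C-Br: 2 × 270 = 540
  C-C: 3 × 352 = 1056
  C-H: 8 × 401 = 3208
  Σ(formed) = 4804 kJ
ΔH = Σ(broken) − Σ(formed) = 4745 − 4804 = −59 kJ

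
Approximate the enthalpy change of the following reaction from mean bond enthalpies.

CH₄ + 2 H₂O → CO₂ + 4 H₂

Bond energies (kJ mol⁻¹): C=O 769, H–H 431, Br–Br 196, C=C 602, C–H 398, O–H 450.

ΔH ≈ +130 kJ

Bonds broken (reactants):
  C–H: 4 × 398 = 1592
  O–H: 4 × 450 = 1800
  Σ(broken) = 3392 kJ
Bonds formed (products):
  C=O: 2 × 769 = 1538
  H–H: 4 × 431 = 1724
  Σ(formed) = 3262 kJ
ΔH = Σ(broken) − Σ(formed) = 3392 − 3262 = +130 kJ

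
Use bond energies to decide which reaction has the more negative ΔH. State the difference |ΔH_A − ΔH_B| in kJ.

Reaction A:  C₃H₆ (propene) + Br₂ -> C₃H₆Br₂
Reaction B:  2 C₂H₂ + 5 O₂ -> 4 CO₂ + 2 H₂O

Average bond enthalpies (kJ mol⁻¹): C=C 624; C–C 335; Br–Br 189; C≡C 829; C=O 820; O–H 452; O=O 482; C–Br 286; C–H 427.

Reaction A:
  Bonds broken (reactants):
    Br–Br: 1 × 189 = 189
    C–C: 1 × 335 = 335
    C–H: 6 × 427 = 2562
    C=C: 1 × 624 = 624
    Σ(broken) = 3710 kJ
  Bonds formed (products):
    C–Br: 2 × 286 = 572
    C–C: 2 × 335 = 670
    C–H: 6 × 427 = 2562
    Σ(formed) = 3804 kJ
  ΔH_A = 3710 − 3804 = −94 kJ
Reaction B:
  Bonds broken (reactants):
    C≡C: 2 × 829 = 1658
    C–H: 4 × 427 = 1708
    O=O: 5 × 482 = 2410
    Σ(broken) = 5776 kJ
  Bonds formed (products):
    C=O: 8 × 820 = 6560
    O–H: 4 × 452 = 1808
    Σ(formed) = 8368 kJ
  ΔH_B = 5776 − 8368 = −2592 kJ
ΔH_A − ΔH_B = +2498 kJ, so reaction B has the more negative ΔH; |ΔH_A − ΔH_B| = 2498 kJ.

Reaction B, by 2498 kJ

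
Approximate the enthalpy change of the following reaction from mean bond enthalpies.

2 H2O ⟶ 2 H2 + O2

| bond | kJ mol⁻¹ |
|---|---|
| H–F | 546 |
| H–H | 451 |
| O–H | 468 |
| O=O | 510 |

ΔH ≈ +460 kJ

Bonds broken (reactants):
  O–H: 4 × 468 = 1872
  Σ(broken) = 1872 kJ
Bonds formed (products):
  H–H: 2 × 451 = 902
  O=O: 1 × 510 = 510
  Σ(formed) = 1412 kJ
ΔH = Σ(broken) − Σ(formed) = 1872 − 1412 = +460 kJ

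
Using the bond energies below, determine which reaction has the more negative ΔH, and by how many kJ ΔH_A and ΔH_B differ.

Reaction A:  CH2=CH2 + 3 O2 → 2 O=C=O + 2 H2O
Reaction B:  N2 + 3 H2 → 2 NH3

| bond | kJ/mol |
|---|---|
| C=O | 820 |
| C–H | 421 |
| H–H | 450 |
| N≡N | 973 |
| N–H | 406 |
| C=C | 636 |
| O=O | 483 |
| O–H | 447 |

Reaction A, by 1186 kJ

Reaction A:
  Bonds broken (reactants):
    C–H: 4 × 421 = 1684
    C=C: 1 × 636 = 636
    O=O: 3 × 483 = 1449
    Σ(broken) = 3769 kJ
  Bonds formed (products):
    C=O: 4 × 820 = 3280
    O–H: 4 × 447 = 1788
    Σ(formed) = 5068 kJ
  ΔH_A = 3769 − 5068 = −1299 kJ
Reaction B:
  Bonds broken (reactants):
    H–H: 3 × 450 = 1350
    N≡N: 1 × 973 = 973
    Σ(broken) = 2323 kJ
  Bonds formed (products):
    N–H: 6 × 406 = 2436
    Σ(formed) = 2436 kJ
  ΔH_B = 2323 − 2436 = −113 kJ
ΔH_A − ΔH_B = −1186 kJ, so reaction A has the more negative ΔH; |ΔH_A − ΔH_B| = 1186 kJ.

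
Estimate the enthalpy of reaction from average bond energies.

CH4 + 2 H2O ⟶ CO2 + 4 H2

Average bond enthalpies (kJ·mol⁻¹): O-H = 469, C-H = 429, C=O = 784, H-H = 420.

Bonds broken (reactants):
  C-H: 4 × 429 = 1716
  O-H: 4 × 469 = 1876
  Σ(broken) = 3592 kJ
Bonds formed (products):
  C=O: 2 × 784 = 1568
  H-H: 4 × 420 = 1680
  Σ(formed) = 3248 kJ
ΔH = Σ(broken) − Σ(formed) = 3592 − 3248 = +344 kJ

ΔH ≈ +344 kJ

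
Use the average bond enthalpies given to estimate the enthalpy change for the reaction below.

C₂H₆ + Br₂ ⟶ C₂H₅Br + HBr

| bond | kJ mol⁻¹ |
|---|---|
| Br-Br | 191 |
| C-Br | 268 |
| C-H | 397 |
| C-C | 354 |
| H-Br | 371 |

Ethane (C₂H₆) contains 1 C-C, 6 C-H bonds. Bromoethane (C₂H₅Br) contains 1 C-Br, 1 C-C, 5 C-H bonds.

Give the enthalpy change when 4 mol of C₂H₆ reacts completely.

ΔH = −204 kJ

Bonds broken (reactants):
  Br-Br: 1 × 191 = 191
  C-C: 1 × 354 = 354
  C-H: 6 × 397 = 2382
  Σ(broken) = 2927 kJ
Bonds formed (products):
  C-Br: 1 × 268 = 268
  C-C: 1 × 354 = 354
  C-H: 5 × 397 = 1985
  H-Br: 1 × 371 = 371
  Σ(formed) = 2978 kJ
ΔH = Σ(broken) − Σ(formed) = 2927 − 2978 = −51 kJ
For 4× the reaction as written: 4 × (−51) = −204 kJ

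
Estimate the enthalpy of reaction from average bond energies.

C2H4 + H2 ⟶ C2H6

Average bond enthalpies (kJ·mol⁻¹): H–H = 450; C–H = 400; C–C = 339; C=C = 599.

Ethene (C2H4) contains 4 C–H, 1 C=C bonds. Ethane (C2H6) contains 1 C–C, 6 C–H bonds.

Bonds broken (reactants):
  C–H: 4 × 400 = 1600
  C=C: 1 × 599 = 599
  H–H: 1 × 450 = 450
  Σ(broken) = 2649 kJ
Bonds formed (products):
  C–C: 1 × 339 = 339
  C–H: 6 × 400 = 2400
  Σ(formed) = 2739 kJ
ΔH = Σ(broken) − Σ(formed) = 2649 − 2739 = −90 kJ

ΔH ≈ −90 kJ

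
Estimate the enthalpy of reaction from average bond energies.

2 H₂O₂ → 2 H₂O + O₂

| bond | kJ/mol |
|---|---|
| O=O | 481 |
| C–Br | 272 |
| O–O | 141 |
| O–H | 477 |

Bonds broken (reactants):
  O–H: 4 × 477 = 1908
  O–O: 2 × 141 = 282
  Σ(broken) = 2190 kJ
Bonds formed (products):
  O–H: 4 × 477 = 1908
  O=O: 1 × 481 = 481
  Σ(formed) = 2389 kJ
ΔH = Σ(broken) − Σ(formed) = 2190 − 2389 = −199 kJ

ΔH ≈ −199 kJ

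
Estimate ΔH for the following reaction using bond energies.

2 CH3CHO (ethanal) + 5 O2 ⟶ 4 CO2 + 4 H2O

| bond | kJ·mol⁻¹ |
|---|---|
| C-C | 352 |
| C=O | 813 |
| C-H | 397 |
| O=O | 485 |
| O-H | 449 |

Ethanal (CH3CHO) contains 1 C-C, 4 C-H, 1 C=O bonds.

ΔH ≈ −2165 kJ

Bonds broken (reactants):
  C-C: 2 × 352 = 704
  C-H: 8 × 397 = 3176
  C=O: 2 × 813 = 1626
  O=O: 5 × 485 = 2425
  Σ(broken) = 7931 kJ
Bonds formed (products):
  C=O: 8 × 813 = 6504
  O-H: 8 × 449 = 3592
  Σ(formed) = 10096 kJ
ΔH = Σ(broken) − Σ(formed) = 7931 − 10096 = −2165 kJ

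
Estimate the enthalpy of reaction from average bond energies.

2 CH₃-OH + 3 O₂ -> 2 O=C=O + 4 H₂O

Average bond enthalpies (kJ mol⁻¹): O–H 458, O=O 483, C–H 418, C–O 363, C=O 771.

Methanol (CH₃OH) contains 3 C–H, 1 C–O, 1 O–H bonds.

Bonds broken (reactants):
  C–H: 6 × 418 = 2508
  C–O: 2 × 363 = 726
  O–H: 2 × 458 = 916
  O=O: 3 × 483 = 1449
  Σ(broken) = 5599 kJ
Bonds formed (products):
  C=O: 4 × 771 = 3084
  O–H: 8 × 458 = 3664
  Σ(formed) = 6748 kJ
ΔH = Σ(broken) − Σ(formed) = 5599 − 6748 = −1149 kJ

ΔH ≈ −1149 kJ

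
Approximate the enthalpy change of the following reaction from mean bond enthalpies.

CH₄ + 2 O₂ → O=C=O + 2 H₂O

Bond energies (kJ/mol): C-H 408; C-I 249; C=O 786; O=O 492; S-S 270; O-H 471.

Bonds broken (reactants):
  C-H: 4 × 408 = 1632
  O=O: 2 × 492 = 984
  Σ(broken) = 2616 kJ
Bonds formed (products):
  C=O: 2 × 786 = 1572
  O-H: 4 × 471 = 1884
  Σ(formed) = 3456 kJ
ΔH = Σ(broken) − Σ(formed) = 2616 − 3456 = −840 kJ

ΔH ≈ −840 kJ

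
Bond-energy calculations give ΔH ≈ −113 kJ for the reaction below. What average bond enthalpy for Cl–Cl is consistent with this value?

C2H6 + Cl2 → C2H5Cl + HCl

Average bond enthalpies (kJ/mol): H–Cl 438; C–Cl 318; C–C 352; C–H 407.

D(Cl–Cl) ≈ 236 kJ/mol

Let D be the Cl–Cl bond energy.
Σ(broken) = 1×352 + 6×407 + 1×D = 2794 + D
Σ(formed) = 1×352 + 1×318 + 5×407 + 1×438 = 3143
ΔH = Σ(broken) − Σ(formed) = (2794 + D) − (3143) = −349 + D
Setting this equal to −113 kJ gives D = 236 kJ/mol.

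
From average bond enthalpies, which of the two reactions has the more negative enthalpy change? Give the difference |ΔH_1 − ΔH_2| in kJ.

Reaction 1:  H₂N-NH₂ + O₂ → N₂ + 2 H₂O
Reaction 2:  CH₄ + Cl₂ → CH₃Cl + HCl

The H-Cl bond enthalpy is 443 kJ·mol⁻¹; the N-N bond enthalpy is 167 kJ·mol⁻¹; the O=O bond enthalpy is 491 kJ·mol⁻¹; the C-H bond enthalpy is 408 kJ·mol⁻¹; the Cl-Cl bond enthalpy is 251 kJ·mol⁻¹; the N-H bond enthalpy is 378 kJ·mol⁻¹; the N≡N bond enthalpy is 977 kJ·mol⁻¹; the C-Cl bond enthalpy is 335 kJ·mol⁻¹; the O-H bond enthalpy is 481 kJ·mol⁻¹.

Reaction 1, by 612 kJ

Reaction 1:
  Bonds broken (reactants):
    N-H: 4 × 378 = 1512
    N-N: 1 × 167 = 167
    O=O: 1 × 491 = 491
    Σ(broken) = 2170 kJ
  Bonds formed (products):
    N≡N: 1 × 977 = 977
    O-H: 4 × 481 = 1924
    Σ(formed) = 2901 kJ
  ΔH_1 = 2170 − 2901 = −731 kJ
Reaction 2:
  Bonds broken (reactants):
    C-H: 4 × 408 = 1632
    Cl-Cl: 1 × 251 = 251
    Σ(broken) = 1883 kJ
  Bonds formed (products):
    C-Cl: 1 × 335 = 335
    C-H: 3 × 408 = 1224
    H-Cl: 1 × 443 = 443
    Σ(formed) = 2002 kJ
  ΔH_2 = 1883 − 2002 = −119 kJ
ΔH_1 − ΔH_2 = −612 kJ, so reaction 1 has the more negative ΔH; |ΔH_1 − ΔH_2| = 612 kJ.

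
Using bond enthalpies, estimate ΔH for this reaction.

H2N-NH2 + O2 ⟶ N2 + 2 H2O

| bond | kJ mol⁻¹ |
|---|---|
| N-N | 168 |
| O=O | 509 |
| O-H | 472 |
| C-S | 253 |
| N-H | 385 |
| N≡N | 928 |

ΔH ≈ −599 kJ

Bonds broken (reactants):
  N-H: 4 × 385 = 1540
  N-N: 1 × 168 = 168
  O=O: 1 × 509 = 509
  Σ(broken) = 2217 kJ
Bonds formed (products):
  N≡N: 1 × 928 = 928
  O-H: 4 × 472 = 1888
  Σ(formed) = 2816 kJ
ΔH = Σ(broken) − Σ(formed) = 2217 − 2816 = −599 kJ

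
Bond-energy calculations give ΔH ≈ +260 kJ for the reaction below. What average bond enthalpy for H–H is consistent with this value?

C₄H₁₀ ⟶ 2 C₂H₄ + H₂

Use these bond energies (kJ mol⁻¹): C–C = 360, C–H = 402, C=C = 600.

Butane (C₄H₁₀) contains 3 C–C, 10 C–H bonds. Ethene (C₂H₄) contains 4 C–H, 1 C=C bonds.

D(H–H) ≈ 424 kJ/mol

Let D be the H–H bond energy.
Σ(broken) = 3×360 + 10×402 = 5100
Σ(formed) = 8×402 + 2×600 + 1×D = 4416 + D
ΔH = Σ(broken) − Σ(formed) = (5100) − (4416 + D) = +684 − D
Setting this equal to +260 kJ gives D = 424 kJ/mol.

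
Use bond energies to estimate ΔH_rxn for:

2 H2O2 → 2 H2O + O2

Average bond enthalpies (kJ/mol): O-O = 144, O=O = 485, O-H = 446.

ΔH ≈ −197 kJ

Bonds broken (reactants):
  O-H: 4 × 446 = 1784
  O-O: 2 × 144 = 288
  Σ(broken) = 2072 kJ
Bonds formed (products):
  O-H: 4 × 446 = 1784
  O=O: 1 × 485 = 485
  Σ(formed) = 2269 kJ
ΔH = Σ(broken) − Σ(formed) = 2072 − 2269 = −197 kJ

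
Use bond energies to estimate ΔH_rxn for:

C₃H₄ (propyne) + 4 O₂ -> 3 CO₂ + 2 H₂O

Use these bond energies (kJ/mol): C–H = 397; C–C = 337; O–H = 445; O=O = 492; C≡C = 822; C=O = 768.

Bonds broken (reactants):
  C≡C: 1 × 822 = 822
  C–C: 1 × 337 = 337
  C–H: 4 × 397 = 1588
  O=O: 4 × 492 = 1968
  Σ(broken) = 4715 kJ
Bonds formed (products):
  C=O: 6 × 768 = 4608
  O–H: 4 × 445 = 1780
  Σ(formed) = 6388 kJ
ΔH = Σ(broken) − Σ(formed) = 4715 − 6388 = −1673 kJ

ΔH ≈ −1673 kJ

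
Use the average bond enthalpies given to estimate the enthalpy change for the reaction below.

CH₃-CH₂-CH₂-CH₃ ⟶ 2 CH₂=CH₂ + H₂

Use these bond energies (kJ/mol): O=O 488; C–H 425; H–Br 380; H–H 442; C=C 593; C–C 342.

Bonds broken (reactants):
  C–C: 3 × 342 = 1026
  C–H: 10 × 425 = 4250
  Σ(broken) = 5276 kJ
Bonds formed (products):
  C–H: 8 × 425 = 3400
  C=C: 2 × 593 = 1186
  H–H: 1 × 442 = 442
  Σ(formed) = 5028 kJ
ΔH = Σ(broken) − Σ(formed) = 5276 − 5028 = +248 kJ

ΔH ≈ +248 kJ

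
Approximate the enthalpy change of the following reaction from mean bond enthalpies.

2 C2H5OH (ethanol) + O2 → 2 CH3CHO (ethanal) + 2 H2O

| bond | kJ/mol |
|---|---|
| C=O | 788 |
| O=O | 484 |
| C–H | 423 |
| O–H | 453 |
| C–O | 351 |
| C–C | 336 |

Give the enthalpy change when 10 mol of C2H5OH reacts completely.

ΔH = −2250 kJ

Bonds broken (reactants):
  C–C: 2 × 336 = 672
  C–H: 10 × 423 = 4230
  C–O: 2 × 351 = 702
  O–H: 2 × 453 = 906
  O=O: 1 × 484 = 484
  Σ(broken) = 6994 kJ
Bonds formed (products):
  C–C: 2 × 336 = 672
  C–H: 8 × 423 = 3384
  C=O: 2 × 788 = 1576
  O–H: 4 × 453 = 1812
  Σ(formed) = 7444 kJ
ΔH = Σ(broken) − Σ(formed) = 6994 − 7444 = −450 kJ
For 5× the reaction as written: 5 × (−450) = −2250 kJ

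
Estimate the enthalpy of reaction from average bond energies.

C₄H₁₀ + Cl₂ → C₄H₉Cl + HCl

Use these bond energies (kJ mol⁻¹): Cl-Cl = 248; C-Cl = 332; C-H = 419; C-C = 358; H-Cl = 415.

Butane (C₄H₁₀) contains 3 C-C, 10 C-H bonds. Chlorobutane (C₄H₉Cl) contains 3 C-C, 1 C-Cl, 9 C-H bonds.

Bonds broken (reactants):
  C-C: 3 × 358 = 1074
  C-H: 10 × 419 = 4190
  Cl-Cl: 1 × 248 = 248
  Σ(broken) = 5512 kJ
Bonds formed (products):
  C-C: 3 × 358 = 1074
  C-Cl: 1 × 332 = 332
  C-H: 9 × 419 = 3771
  H-Cl: 1 × 415 = 415
  Σ(formed) = 5592 kJ
ΔH = Σ(broken) − Σ(formed) = 5512 − 5592 = −80 kJ

ΔH ≈ −80 kJ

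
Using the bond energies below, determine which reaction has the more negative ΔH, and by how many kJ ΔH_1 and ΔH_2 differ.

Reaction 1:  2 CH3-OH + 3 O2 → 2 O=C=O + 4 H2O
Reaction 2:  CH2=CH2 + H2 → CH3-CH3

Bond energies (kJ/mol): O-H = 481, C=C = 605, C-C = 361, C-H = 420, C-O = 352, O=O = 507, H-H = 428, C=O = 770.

Reaction 1, by 1053 kJ

Reaction 1:
  Bonds broken (reactants):
    C-H: 6 × 420 = 2520
    C-O: 2 × 352 = 704
    O-H: 2 × 481 = 962
    O=O: 3 × 507 = 1521
    Σ(broken) = 5707 kJ
  Bonds formed (products):
    C=O: 4 × 770 = 3080
    O-H: 8 × 481 = 3848
    Σ(formed) = 6928 kJ
  ΔH_1 = 5707 − 6928 = −1221 kJ
Reaction 2:
  Bonds broken (reactants):
    C-H: 4 × 420 = 1680
    C=C: 1 × 605 = 605
    H-H: 1 × 428 = 428
    Σ(broken) = 2713 kJ
  Bonds formed (products):
    C-C: 1 × 361 = 361
    C-H: 6 × 420 = 2520
    Σ(formed) = 2881 kJ
  ΔH_2 = 2713 − 2881 = −168 kJ
ΔH_1 − ΔH_2 = −1053 kJ, so reaction 1 has the more negative ΔH; |ΔH_1 − ΔH_2| = 1053 kJ.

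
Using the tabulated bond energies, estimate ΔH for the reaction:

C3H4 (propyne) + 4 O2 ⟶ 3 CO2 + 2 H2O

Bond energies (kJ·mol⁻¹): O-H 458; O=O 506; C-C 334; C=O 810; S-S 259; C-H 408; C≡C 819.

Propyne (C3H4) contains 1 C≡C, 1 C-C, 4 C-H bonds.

Bonds broken (reactants):
  C≡C: 1 × 819 = 819
  C-C: 1 × 334 = 334
  C-H: 4 × 408 = 1632
  O=O: 4 × 506 = 2024
  Σ(broken) = 4809 kJ
Bonds formed (products):
  C=O: 6 × 810 = 4860
  O-H: 4 × 458 = 1832
  Σ(formed) = 6692 kJ
ΔH = Σ(broken) − Σ(formed) = 4809 − 6692 = −1883 kJ

ΔH ≈ −1883 kJ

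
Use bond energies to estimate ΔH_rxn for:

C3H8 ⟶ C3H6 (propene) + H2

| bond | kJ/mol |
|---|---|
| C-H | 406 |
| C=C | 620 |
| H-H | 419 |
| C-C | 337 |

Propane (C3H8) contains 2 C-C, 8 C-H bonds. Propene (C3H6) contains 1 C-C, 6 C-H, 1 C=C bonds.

Bonds broken (reactants):
  C-C: 2 × 337 = 674
  C-H: 8 × 406 = 3248
  Σ(broken) = 3922 kJ
Bonds formed (products):
  C-C: 1 × 337 = 337
  C-H: 6 × 406 = 2436
  C=C: 1 × 620 = 620
  H-H: 1 × 419 = 419
  Σ(formed) = 3812 kJ
ΔH = Σ(broken) − Σ(formed) = 3922 − 3812 = +110 kJ

ΔH ≈ +110 kJ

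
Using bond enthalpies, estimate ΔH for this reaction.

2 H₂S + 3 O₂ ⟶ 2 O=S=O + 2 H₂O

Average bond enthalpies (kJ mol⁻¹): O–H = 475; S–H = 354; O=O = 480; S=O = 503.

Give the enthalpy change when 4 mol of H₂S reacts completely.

ΔH = −2112 kJ

Bonds broken (reactants):
  O=O: 3 × 480 = 1440
  S–H: 4 × 354 = 1416
  Σ(broken) = 2856 kJ
Bonds formed (products):
  O–H: 4 × 475 = 1900
  S=O: 4 × 503 = 2012
  Σ(formed) = 3912 kJ
ΔH = Σ(broken) − Σ(formed) = 2856 − 3912 = −1056 kJ
For 2× the reaction as written: 2 × (−1056) = −2112 kJ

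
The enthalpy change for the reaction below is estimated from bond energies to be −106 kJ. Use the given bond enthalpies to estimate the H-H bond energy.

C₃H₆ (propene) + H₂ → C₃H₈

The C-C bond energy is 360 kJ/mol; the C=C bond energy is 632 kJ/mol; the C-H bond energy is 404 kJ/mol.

D(H-H) ≈ 430 kJ/mol

Let D be the H-H bond energy.
Σ(broken) = 1×360 + 6×404 + 1×632 + 1×D = 3416 + D
Σ(formed) = 2×360 + 8×404 = 3952
ΔH = Σ(broken) − Σ(formed) = (3416 + D) − (3952) = −536 + D
Setting this equal to −106 kJ gives D = 430 kJ/mol.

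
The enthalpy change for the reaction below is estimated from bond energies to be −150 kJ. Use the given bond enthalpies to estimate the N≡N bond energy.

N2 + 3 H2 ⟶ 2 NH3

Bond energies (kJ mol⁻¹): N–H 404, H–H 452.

Let D be the N≡N bond energy.
Σ(broken) = 3×452 + 1×D = 1356 + D
Σ(formed) = 6×404 = 2424
ΔH = Σ(broken) − Σ(formed) = (1356 + D) − (2424) = −1068 + D
Setting this equal to −150 kJ gives D = 918 kJ/mol.

D(N≡N) ≈ 918 kJ/mol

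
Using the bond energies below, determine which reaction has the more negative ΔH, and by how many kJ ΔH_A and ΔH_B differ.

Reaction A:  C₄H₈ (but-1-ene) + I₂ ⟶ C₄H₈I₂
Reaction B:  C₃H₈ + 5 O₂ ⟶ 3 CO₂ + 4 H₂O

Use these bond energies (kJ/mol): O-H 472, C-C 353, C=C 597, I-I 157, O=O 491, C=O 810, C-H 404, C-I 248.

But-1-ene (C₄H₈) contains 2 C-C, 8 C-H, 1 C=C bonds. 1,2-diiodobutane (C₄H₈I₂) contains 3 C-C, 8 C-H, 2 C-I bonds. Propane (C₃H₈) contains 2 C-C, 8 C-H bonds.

Reaction A:
  Bonds broken (reactants):
    C-C: 2 × 353 = 706
    C-H: 8 × 404 = 3232
    C=C: 1 × 597 = 597
    I-I: 1 × 157 = 157
    Σ(broken) = 4692 kJ
  Bonds formed (products):
    C-C: 3 × 353 = 1059
    C-H: 8 × 404 = 3232
    C-I: 2 × 248 = 496
    Σ(formed) = 4787 kJ
  ΔH_A = 4692 − 4787 = −95 kJ
Reaction B:
  Bonds broken (reactants):
    C-C: 2 × 353 = 706
    C-H: 8 × 404 = 3232
    O=O: 5 × 491 = 2455
    Σ(broken) = 6393 kJ
  Bonds formed (products):
    C=O: 6 × 810 = 4860
    O-H: 8 × 472 = 3776
    Σ(formed) = 8636 kJ
  ΔH_B = 6393 − 8636 = −2243 kJ
ΔH_A − ΔH_B = +2148 kJ, so reaction B has the more negative ΔH; |ΔH_A − ΔH_B| = 2148 kJ.

Reaction B, by 2148 kJ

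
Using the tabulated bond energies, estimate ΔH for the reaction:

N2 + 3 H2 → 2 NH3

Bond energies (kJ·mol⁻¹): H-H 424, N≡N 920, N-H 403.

Bonds broken (reactants):
  H-H: 3 × 424 = 1272
  N≡N: 1 × 920 = 920
  Σ(broken) = 2192 kJ
Bonds formed (products):
  N-H: 6 × 403 = 2418
  Σ(formed) = 2418 kJ
ΔH = Σ(broken) − Σ(formed) = 2192 − 2418 = −226 kJ

ΔH ≈ −226 kJ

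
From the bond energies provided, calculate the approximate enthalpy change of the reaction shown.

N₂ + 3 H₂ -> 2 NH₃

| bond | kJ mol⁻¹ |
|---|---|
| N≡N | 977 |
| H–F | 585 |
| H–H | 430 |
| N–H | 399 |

ΔH ≈ −127 kJ

Bonds broken (reactants):
  H–H: 3 × 430 = 1290
  N≡N: 1 × 977 = 977
  Σ(broken) = 2267 kJ
Bonds formed (products):
  N–H: 6 × 399 = 2394
  Σ(formed) = 2394 kJ
ΔH = Σ(broken) − Σ(formed) = 2267 − 2394 = −127 kJ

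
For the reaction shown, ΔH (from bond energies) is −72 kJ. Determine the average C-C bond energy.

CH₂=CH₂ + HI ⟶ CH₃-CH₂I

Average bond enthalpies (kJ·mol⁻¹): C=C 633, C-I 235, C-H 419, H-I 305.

D(C-C) ≈ 356 kJ/mol

Let D be the C-C bond energy.
Σ(broken) = 4×419 + 1×633 + 1×305 = 2614
Σ(formed) = 1×D + 5×419 + 1×235 = 2330 + D
ΔH = Σ(broken) − Σ(formed) = (2614) − (2330 + D) = +284 − D
Setting this equal to −72 kJ gives D = 356 kJ/mol.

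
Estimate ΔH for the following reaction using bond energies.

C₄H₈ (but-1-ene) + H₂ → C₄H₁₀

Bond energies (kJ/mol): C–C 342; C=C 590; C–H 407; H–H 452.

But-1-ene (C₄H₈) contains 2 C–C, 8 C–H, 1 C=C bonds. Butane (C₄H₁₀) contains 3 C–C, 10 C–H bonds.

ΔH ≈ −114 kJ

Bonds broken (reactants):
  C–C: 2 × 342 = 684
  C–H: 8 × 407 = 3256
  C=C: 1 × 590 = 590
  H–H: 1 × 452 = 452
  Σ(broken) = 4982 kJ
Bonds formed (products):
  C–C: 3 × 342 = 1026
  C–H: 10 × 407 = 4070
  Σ(formed) = 5096 kJ
ΔH = Σ(broken) − Σ(formed) = 4982 − 5096 = −114 kJ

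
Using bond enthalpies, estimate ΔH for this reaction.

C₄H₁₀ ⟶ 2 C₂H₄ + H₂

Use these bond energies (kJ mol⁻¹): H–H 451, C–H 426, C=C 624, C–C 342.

ΔH ≈ +179 kJ

Bonds broken (reactants):
  C–C: 3 × 342 = 1026
  C–H: 10 × 426 = 4260
  Σ(broken) = 5286 kJ
Bonds formed (products):
  C–H: 8 × 426 = 3408
  C=C: 2 × 624 = 1248
  H–H: 1 × 451 = 451
  Σ(formed) = 5107 kJ
ΔH = Σ(broken) − Σ(formed) = 5286 − 5107 = +179 kJ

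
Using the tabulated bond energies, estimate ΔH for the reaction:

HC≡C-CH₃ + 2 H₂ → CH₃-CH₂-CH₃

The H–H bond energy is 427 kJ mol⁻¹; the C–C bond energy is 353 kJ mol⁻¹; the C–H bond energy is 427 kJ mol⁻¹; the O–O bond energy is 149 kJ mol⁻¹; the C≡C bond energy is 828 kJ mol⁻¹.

Bonds broken (reactants):
  C≡C: 1 × 828 = 828
  C–C: 1 × 353 = 353
  C–H: 4 × 427 = 1708
  H–H: 2 × 427 = 854
  Σ(broken) = 3743 kJ
Bonds formed (products):
  C–C: 2 × 353 = 706
  C–H: 8 × 427 = 3416
  Σ(formed) = 4122 kJ
ΔH = Σ(broken) − Σ(formed) = 3743 − 4122 = −379 kJ

ΔH ≈ −379 kJ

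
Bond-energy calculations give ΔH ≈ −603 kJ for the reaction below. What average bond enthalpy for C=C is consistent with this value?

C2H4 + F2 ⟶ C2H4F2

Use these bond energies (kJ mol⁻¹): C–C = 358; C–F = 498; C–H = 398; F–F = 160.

D(C=C) ≈ 591 kJ/mol

Let D be the C=C bond energy.
Σ(broken) = 4×398 + 1×D + 1×160 = 1752 + D
Σ(formed) = 1×358 + 2×498 + 4×398 = 2946
ΔH = Σ(broken) − Σ(formed) = (1752 + D) − (2946) = −1194 + D
Setting this equal to −603 kJ gives D = 591 kJ/mol.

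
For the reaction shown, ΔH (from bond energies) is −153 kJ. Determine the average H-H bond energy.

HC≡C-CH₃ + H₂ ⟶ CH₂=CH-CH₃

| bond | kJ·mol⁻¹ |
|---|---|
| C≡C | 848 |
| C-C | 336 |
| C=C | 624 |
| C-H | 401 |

Let D be the H-H bond energy.
Σ(broken) = 1×848 + 1×336 + 4×401 + 1×D = 2788 + D
Σ(formed) = 1×336 + 6×401 + 1×624 = 3366
ΔH = Σ(broken) − Σ(formed) = (2788 + D) − (3366) = −578 + D
Setting this equal to −153 kJ gives D = 425 kJ/mol.

D(H-H) ≈ 425 kJ/mol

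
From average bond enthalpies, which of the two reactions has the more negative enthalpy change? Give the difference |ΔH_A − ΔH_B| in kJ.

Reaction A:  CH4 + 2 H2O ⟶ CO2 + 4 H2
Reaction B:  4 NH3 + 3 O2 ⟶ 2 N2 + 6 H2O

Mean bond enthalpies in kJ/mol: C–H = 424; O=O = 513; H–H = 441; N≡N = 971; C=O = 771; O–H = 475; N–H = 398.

Reaction B, by 1617 kJ

Reaction A:
  Bonds broken (reactants):
    C–H: 4 × 424 = 1696
    O–H: 4 × 475 = 1900
    Σ(broken) = 3596 kJ
  Bonds formed (products):
    C=O: 2 × 771 = 1542
    H–H: 4 × 441 = 1764
    Σ(formed) = 3306 kJ
  ΔH_A = 3596 − 3306 = +290 kJ
Reaction B:
  Bonds broken (reactants):
    N–H: 12 × 398 = 4776
    O=O: 3 × 513 = 1539
    Σ(broken) = 6315 kJ
  Bonds formed (products):
    N≡N: 2 × 971 = 1942
    O–H: 12 × 475 = 5700
    Σ(formed) = 7642 kJ
  ΔH_B = 6315 − 7642 = −1327 kJ
ΔH_A − ΔH_B = +1617 kJ, so reaction B has the more negative ΔH; |ΔH_A − ΔH_B| = 1617 kJ.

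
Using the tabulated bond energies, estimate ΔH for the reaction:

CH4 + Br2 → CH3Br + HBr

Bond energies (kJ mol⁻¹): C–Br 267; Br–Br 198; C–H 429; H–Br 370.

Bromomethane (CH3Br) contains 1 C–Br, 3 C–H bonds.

ΔH ≈ −10 kJ

Bonds broken (reactants):
  Br–Br: 1 × 198 = 198
  C–H: 4 × 429 = 1716
  Σ(broken) = 1914 kJ
Bonds formed (products):
  C–Br: 1 × 267 = 267
  C–H: 3 × 429 = 1287
  H–Br: 1 × 370 = 370
  Σ(formed) = 1924 kJ
ΔH = Σ(broken) − Σ(formed) = 1914 − 1924 = −10 kJ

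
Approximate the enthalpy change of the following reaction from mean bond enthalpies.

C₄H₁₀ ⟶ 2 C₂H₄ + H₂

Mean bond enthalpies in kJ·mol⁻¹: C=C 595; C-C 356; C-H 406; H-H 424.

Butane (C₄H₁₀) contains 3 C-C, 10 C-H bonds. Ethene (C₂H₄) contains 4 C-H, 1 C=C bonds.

ΔH ≈ +266 kJ

Bonds broken (reactants):
  C-C: 3 × 356 = 1068
  C-H: 10 × 406 = 4060
  Σ(broken) = 5128 kJ
Bonds formed (products):
  C-H: 8 × 406 = 3248
  C=C: 2 × 595 = 1190
  H-H: 1 × 424 = 424
  Σ(formed) = 4862 kJ
ΔH = Σ(broken) − Σ(formed) = 5128 − 4862 = +266 kJ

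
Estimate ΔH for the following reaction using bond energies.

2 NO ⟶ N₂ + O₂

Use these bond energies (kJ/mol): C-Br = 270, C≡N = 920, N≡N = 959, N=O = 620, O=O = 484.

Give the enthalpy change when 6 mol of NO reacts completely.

Bonds broken (reactants):
  N=O: 2 × 620 = 1240
  Σ(broken) = 1240 kJ
Bonds formed (products):
  N≡N: 1 × 959 = 959
  O=O: 1 × 484 = 484
  Σ(formed) = 1443 kJ
ΔH = Σ(broken) − Σ(formed) = 1240 − 1443 = −203 kJ
For 3× the reaction as written: 3 × (−203) = −609 kJ

ΔH = −609 kJ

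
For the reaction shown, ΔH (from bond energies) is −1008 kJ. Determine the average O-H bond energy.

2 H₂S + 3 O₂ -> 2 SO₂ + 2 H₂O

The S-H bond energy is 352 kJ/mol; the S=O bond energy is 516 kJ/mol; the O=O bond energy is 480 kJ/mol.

D(O-H) ≈ 448 kJ/mol

Let D be the O-H bond energy.
Σ(broken) = 3×480 + 4×352 = 2848
Σ(formed) = 4×D + 4×516 = 2064 + 4D
ΔH = Σ(broken) − Σ(formed) = (2848) − (2064 + 4D) = +784 − 4D
Setting this equal to −1008 kJ gives 4D = 1792, so D = 448 kJ/mol.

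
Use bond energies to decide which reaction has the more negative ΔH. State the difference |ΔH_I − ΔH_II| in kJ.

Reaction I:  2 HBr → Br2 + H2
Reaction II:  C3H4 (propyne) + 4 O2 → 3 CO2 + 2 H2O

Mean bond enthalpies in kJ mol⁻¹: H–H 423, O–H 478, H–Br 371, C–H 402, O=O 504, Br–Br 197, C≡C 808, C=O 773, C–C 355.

Reaction I:
  Bonds broken (reactants):
    H–Br: 2 × 371 = 742
    Σ(broken) = 742 kJ
  Bonds formed (products):
    Br–Br: 1 × 197 = 197
    H–H: 1 × 423 = 423
    Σ(formed) = 620 kJ
  ΔH_I = 742 − 620 = +122 kJ
Reaction II:
  Bonds broken (reactants):
    C≡C: 1 × 808 = 808
    C–C: 1 × 355 = 355
    C–H: 4 × 402 = 1608
    O=O: 4 × 504 = 2016
    Σ(broken) = 4787 kJ
  Bonds formed (products):
    C=O: 6 × 773 = 4638
    O–H: 4 × 478 = 1912
    Σ(formed) = 6550 kJ
  ΔH_II = 4787 − 6550 = −1763 kJ
ΔH_I − ΔH_II = +1885 kJ, so reaction II has the more negative ΔH; |ΔH_I − ΔH_II| = 1885 kJ.

Reaction II, by 1885 kJ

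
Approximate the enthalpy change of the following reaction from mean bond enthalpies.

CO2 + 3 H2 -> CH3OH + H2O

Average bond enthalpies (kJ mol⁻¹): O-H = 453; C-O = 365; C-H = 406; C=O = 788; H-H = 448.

Bonds broken (reactants):
  C=O: 2 × 788 = 1576
  H-H: 3 × 448 = 1344
  Σ(broken) = 2920 kJ
Bonds formed (products):
  C-H: 3 × 406 = 1218
  C-O: 1 × 365 = 365
  O-H: 3 × 453 = 1359
  Σ(formed) = 2942 kJ
ΔH = Σ(broken) − Σ(formed) = 2920 − 2942 = −22 kJ

ΔH ≈ −22 kJ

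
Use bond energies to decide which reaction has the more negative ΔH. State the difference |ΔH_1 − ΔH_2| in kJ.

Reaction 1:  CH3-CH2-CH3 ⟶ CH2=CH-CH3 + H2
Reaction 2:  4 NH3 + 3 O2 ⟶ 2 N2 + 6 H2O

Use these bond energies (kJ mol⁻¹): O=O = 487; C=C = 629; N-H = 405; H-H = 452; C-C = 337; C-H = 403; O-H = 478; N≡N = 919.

Reaction 1:
  Bonds broken (reactants):
    C-C: 2 × 337 = 674
    C-H: 8 × 403 = 3224
    Σ(broken) = 3898 kJ
  Bonds formed (products):
    C-C: 1 × 337 = 337
    C-H: 6 × 403 = 2418
    C=C: 1 × 629 = 629
    H-H: 1 × 452 = 452
    Σ(formed) = 3836 kJ
  ΔH_1 = 3898 − 3836 = +62 kJ
Reaction 2:
  Bonds broken (reactants):
    N-H: 12 × 405 = 4860
    O=O: 3 × 487 = 1461
    Σ(broken) = 6321 kJ
  Bonds formed (products):
    N≡N: 2 × 919 = 1838
    O-H: 12 × 478 = 5736
    Σ(formed) = 7574 kJ
  ΔH_2 = 6321 − 7574 = −1253 kJ
ΔH_1 − ΔH_2 = +1315 kJ, so reaction 2 has the more negative ΔH; |ΔH_1 − ΔH_2| = 1315 kJ.

Reaction 2, by 1315 kJ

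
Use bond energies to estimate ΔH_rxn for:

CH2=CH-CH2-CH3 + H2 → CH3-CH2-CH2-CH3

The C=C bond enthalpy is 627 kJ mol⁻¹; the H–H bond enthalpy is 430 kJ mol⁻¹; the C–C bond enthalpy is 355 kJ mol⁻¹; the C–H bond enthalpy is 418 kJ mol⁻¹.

ΔH ≈ −134 kJ

Bonds broken (reactants):
  C–C: 2 × 355 = 710
  C–H: 8 × 418 = 3344
  C=C: 1 × 627 = 627
  H–H: 1 × 430 = 430
  Σ(broken) = 5111 kJ
Bonds formed (products):
  C–C: 3 × 355 = 1065
  C–H: 10 × 418 = 4180
  Σ(formed) = 5245 kJ
ΔH = Σ(broken) − Σ(formed) = 5111 − 5245 = −134 kJ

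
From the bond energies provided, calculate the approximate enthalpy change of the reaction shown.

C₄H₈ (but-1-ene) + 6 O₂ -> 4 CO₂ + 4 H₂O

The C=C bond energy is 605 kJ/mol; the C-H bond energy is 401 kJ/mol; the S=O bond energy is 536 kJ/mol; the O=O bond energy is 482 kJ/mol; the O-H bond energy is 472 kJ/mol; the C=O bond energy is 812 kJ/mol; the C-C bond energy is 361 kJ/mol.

ΔH ≈ −2845 kJ

Bonds broken (reactants):
  C-C: 2 × 361 = 722
  C-H: 8 × 401 = 3208
  C=C: 1 × 605 = 605
  O=O: 6 × 482 = 2892
  Σ(broken) = 7427 kJ
Bonds formed (products):
  C=O: 8 × 812 = 6496
  O-H: 8 × 472 = 3776
  Σ(formed) = 10272 kJ
ΔH = Σ(broken) − Σ(formed) = 7427 − 10272 = −2845 kJ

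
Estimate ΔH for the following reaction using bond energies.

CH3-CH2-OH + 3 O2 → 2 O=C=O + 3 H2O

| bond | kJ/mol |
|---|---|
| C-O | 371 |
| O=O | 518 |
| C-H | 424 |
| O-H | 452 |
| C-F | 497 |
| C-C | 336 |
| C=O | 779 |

Bonds broken (reactants):
  C-C: 1 × 336 = 336
  C-H: 5 × 424 = 2120
  C-O: 1 × 371 = 371
  O-H: 1 × 452 = 452
  O=O: 3 × 518 = 1554
  Σ(broken) = 4833 kJ
Bonds formed (products):
  C=O: 4 × 779 = 3116
  O-H: 6 × 452 = 2712
  Σ(formed) = 5828 kJ
ΔH = Σ(broken) − Σ(formed) = 4833 − 5828 = −995 kJ

ΔH ≈ −995 kJ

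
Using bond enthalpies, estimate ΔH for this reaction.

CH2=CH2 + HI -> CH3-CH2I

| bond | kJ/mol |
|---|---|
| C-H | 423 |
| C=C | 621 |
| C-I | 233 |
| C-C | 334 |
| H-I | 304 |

Bonds broken (reactants):
  C-H: 4 × 423 = 1692
  C=C: 1 × 621 = 621
  H-I: 1 × 304 = 304
  Σ(broken) = 2617 kJ
Bonds formed (products):
  C-C: 1 × 334 = 334
  C-H: 5 × 423 = 2115
  C-I: 1 × 233 = 233
  Σ(formed) = 2682 kJ
ΔH = Σ(broken) − Σ(formed) = 2617 − 2682 = −65 kJ

ΔH ≈ −65 kJ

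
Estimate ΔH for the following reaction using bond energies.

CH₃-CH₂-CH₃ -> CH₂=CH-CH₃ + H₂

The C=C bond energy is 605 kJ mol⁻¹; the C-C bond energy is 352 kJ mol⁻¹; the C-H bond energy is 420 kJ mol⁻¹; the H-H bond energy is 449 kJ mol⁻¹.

ΔH ≈ +138 kJ

Bonds broken (reactants):
  C-C: 2 × 352 = 704
  C-H: 8 × 420 = 3360
  Σ(broken) = 4064 kJ
Bonds formed (products):
  C-C: 1 × 352 = 352
  C-H: 6 × 420 = 2520
  C=C: 1 × 605 = 605
  H-H: 1 × 449 = 449
  Σ(formed) = 3926 kJ
ΔH = Σ(broken) − Σ(formed) = 4064 − 3926 = +138 kJ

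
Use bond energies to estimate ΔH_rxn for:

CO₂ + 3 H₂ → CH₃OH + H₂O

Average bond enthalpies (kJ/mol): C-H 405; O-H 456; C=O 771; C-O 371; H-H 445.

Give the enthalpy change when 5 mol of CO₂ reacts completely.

Bonds broken (reactants):
  C=O: 2 × 771 = 1542
  H-H: 3 × 445 = 1335
  Σ(broken) = 2877 kJ
Bonds formed (products):
  C-H: 3 × 405 = 1215
  C-O: 1 × 371 = 371
  O-H: 3 × 456 = 1368
  Σ(formed) = 2954 kJ
ΔH = Σ(broken) − Σ(formed) = 2877 − 2954 = −77 kJ
For 5× the reaction as written: 5 × (−77) = −385 kJ

ΔH = −385 kJ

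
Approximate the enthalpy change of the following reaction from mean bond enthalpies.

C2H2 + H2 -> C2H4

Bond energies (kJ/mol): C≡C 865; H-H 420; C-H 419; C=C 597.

ΔH ≈ −150 kJ

Bonds broken (reactants):
  C≡C: 1 × 865 = 865
  C-H: 2 × 419 = 838
  H-H: 1 × 420 = 420
  Σ(broken) = 2123 kJ
Bonds formed (products):
  C-H: 4 × 419 = 1676
  C=C: 1 × 597 = 597
  Σ(formed) = 2273 kJ
ΔH = Σ(broken) − Σ(formed) = 2123 − 2273 = −150 kJ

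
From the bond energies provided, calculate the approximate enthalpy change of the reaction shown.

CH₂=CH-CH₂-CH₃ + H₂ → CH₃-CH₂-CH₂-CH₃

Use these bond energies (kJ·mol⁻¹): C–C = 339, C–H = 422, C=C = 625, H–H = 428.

Bonds broken (reactants):
  C–C: 2 × 339 = 678
  C–H: 8 × 422 = 3376
  C=C: 1 × 625 = 625
  H–H: 1 × 428 = 428
  Σ(broken) = 5107 kJ
Bonds formed (products):
  C–C: 3 × 339 = 1017
  C–H: 10 × 422 = 4220
  Σ(formed) = 5237 kJ
ΔH = Σ(broken) − Σ(formed) = 5107 − 5237 = −130 kJ

ΔH ≈ −130 kJ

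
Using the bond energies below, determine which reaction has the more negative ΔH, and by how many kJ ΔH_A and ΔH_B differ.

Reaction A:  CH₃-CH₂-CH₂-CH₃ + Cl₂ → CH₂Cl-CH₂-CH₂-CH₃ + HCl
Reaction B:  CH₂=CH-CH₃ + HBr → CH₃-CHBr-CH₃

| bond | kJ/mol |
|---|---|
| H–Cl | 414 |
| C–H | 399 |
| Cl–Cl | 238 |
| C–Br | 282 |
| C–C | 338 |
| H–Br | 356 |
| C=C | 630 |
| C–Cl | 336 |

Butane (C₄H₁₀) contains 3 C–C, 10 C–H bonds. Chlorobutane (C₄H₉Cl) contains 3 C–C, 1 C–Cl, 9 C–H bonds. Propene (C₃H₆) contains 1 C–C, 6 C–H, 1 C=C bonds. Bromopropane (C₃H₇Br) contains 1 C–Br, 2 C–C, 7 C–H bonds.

Reaction A, by 80 kJ

Reaction A:
  Bonds broken (reactants):
    C–C: 3 × 338 = 1014
    C–H: 10 × 399 = 3990
    Cl–Cl: 1 × 238 = 238
    Σ(broken) = 5242 kJ
  Bonds formed (products):
    C–C: 3 × 338 = 1014
    C–Cl: 1 × 336 = 336
    C–H: 9 × 399 = 3591
    H–Cl: 1 × 414 = 414
    Σ(formed) = 5355 kJ
  ΔH_A = 5242 − 5355 = −113 kJ
Reaction B:
  Bonds broken (reactants):
    C–C: 1 × 338 = 338
    C–H: 6 × 399 = 2394
    C=C: 1 × 630 = 630
    H–Br: 1 × 356 = 356
    Σ(broken) = 3718 kJ
  Bonds formed (products):
    C–Br: 1 × 282 = 282
    C–C: 2 × 338 = 676
    C–H: 7 × 399 = 2793
    Σ(formed) = 3751 kJ
  ΔH_B = 3718 − 3751 = −33 kJ
ΔH_A − ΔH_B = −80 kJ, so reaction A has the more negative ΔH; |ΔH_A − ΔH_B| = 80 kJ.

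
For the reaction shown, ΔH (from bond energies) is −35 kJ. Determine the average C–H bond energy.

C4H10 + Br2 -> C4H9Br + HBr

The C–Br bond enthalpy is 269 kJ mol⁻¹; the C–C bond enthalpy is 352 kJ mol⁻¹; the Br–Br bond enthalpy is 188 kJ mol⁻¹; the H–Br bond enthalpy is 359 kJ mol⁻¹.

Let D be the C–H bond energy.
Σ(broken) = 1×188 + 3×352 + 10×D = 1244 + 10D
Σ(formed) = 1×269 + 3×352 + 9×D + 1×359 = 1684 + 9D
ΔH = Σ(broken) − Σ(formed) = (1244 + 10D) − (1684 + 9D) = −440 + D
Setting this equal to −35 kJ gives D = 405 kJ/mol.

D(C–H) ≈ 405 kJ/mol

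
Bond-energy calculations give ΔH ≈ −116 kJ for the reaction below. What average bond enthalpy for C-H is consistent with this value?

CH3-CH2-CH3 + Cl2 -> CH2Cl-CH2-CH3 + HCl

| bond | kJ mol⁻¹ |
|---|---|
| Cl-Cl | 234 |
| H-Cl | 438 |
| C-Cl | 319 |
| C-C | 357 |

D(C-H) ≈ 407 kJ/mol

Let D be the C-H bond energy.
Σ(broken) = 2×357 + 8×D + 1×234 = 948 + 8D
Σ(formed) = 2×357 + 1×319 + 7×D + 1×438 = 1471 + 7D
ΔH = Σ(broken) − Σ(formed) = (948 + 8D) − (1471 + 7D) = −523 + D
Setting this equal to −116 kJ gives D = 407 kJ/mol.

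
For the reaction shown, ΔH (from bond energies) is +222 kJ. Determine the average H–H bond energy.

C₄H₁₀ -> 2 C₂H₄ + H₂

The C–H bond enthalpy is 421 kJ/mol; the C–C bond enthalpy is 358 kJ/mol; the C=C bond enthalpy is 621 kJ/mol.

Let D be the H–H bond energy.
Σ(broken) = 3×358 + 10×421 = 5284
Σ(formed) = 8×421 + 2×621 + 1×D = 4610 + D
ΔH = Σ(broken) − Σ(formed) = (5284) − (4610 + D) = +674 − D
Setting this equal to +222 kJ gives D = 452 kJ/mol.

D(H–H) ≈ 452 kJ/mol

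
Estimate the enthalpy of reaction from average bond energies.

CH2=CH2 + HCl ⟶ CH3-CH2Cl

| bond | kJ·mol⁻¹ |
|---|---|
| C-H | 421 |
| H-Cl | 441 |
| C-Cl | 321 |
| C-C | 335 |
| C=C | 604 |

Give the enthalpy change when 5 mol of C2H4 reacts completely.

Bonds broken (reactants):
  C-H: 4 × 421 = 1684
  C=C: 1 × 604 = 604
  H-Cl: 1 × 441 = 441
  Σ(broken) = 2729 kJ
Bonds formed (products):
  C-C: 1 × 335 = 335
  C-Cl: 1 × 321 = 321
  C-H: 5 × 421 = 2105
  Σ(formed) = 2761 kJ
ΔH = Σ(broken) − Σ(formed) = 2729 − 2761 = −32 kJ
For 5× the reaction as written: 5 × (−32) = −160 kJ

ΔH = −160 kJ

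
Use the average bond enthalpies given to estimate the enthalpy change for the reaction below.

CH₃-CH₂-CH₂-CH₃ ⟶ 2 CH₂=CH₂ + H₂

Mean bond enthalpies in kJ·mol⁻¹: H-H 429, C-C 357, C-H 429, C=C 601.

Bonds broken (reactants):
  C-C: 3 × 357 = 1071
  C-H: 10 × 429 = 4290
  Σ(broken) = 5361 kJ
Bonds formed (products):
  C-H: 8 × 429 = 3432
  C=C: 2 × 601 = 1202
  H-H: 1 × 429 = 429
  Σ(formed) = 5063 kJ
ΔH = Σ(broken) − Σ(formed) = 5361 − 5063 = +298 kJ

ΔH ≈ +298 kJ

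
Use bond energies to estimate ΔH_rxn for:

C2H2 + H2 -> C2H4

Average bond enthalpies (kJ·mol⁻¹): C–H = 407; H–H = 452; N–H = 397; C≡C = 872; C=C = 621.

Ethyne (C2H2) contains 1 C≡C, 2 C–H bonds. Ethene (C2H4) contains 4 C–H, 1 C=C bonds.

ΔH ≈ −111 kJ

Bonds broken (reactants):
  C≡C: 1 × 872 = 872
  C–H: 2 × 407 = 814
  H–H: 1 × 452 = 452
  Σ(broken) = 2138 kJ
Bonds formed (products):
  C–H: 4 × 407 = 1628
  C=C: 1 × 621 = 621
  Σ(formed) = 2249 kJ
ΔH = Σ(broken) − Σ(formed) = 2138 − 2249 = −111 kJ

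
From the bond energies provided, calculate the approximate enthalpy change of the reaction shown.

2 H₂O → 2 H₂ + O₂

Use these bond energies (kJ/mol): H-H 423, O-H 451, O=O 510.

Bonds broken (reactants):
  O-H: 4 × 451 = 1804
  Σ(broken) = 1804 kJ
Bonds formed (products):
  H-H: 2 × 423 = 846
  O=O: 1 × 510 = 510
  Σ(formed) = 1356 kJ
ΔH = Σ(broken) − Σ(formed) = 1804 − 1356 = +448 kJ

ΔH ≈ +448 kJ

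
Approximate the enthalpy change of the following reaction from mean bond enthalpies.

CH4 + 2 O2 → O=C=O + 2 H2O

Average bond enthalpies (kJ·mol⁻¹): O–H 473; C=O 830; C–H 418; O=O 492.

Bonds broken (reactants):
  C–H: 4 × 418 = 1672
  O=O: 2 × 492 = 984
  Σ(broken) = 2656 kJ
Bonds formed (products):
  C=O: 2 × 830 = 1660
  O–H: 4 × 473 = 1892
  Σ(formed) = 3552 kJ
ΔH = Σ(broken) − Σ(formed) = 2656 − 3552 = −896 kJ

ΔH ≈ −896 kJ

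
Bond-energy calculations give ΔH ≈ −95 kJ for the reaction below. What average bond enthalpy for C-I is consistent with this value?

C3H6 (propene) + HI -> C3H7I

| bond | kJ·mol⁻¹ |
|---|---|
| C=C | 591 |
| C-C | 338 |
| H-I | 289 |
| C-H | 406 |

D(C-I) ≈ 231 kJ/mol

Let D be the C-I bond energy.
Σ(broken) = 1×338 + 6×406 + 1×591 + 1×289 = 3654
Σ(formed) = 2×338 + 7×406 + 1×D = 3518 + D
ΔH = Σ(broken) − Σ(formed) = (3654) − (3518 + D) = +136 − D
Setting this equal to −95 kJ gives D = 231 kJ/mol.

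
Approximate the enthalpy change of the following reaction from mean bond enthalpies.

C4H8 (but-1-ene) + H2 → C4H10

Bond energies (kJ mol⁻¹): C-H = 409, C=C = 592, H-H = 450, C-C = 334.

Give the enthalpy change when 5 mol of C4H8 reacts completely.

ΔH = −550 kJ

Bonds broken (reactants):
  C-C: 2 × 334 = 668
  C-H: 8 × 409 = 3272
  C=C: 1 × 592 = 592
  H-H: 1 × 450 = 450
  Σ(broken) = 4982 kJ
Bonds formed (products):
  C-C: 3 × 334 = 1002
  C-H: 10 × 409 = 4090
  Σ(formed) = 5092 kJ
ΔH = Σ(broken) − Σ(formed) = 4982 − 5092 = −110 kJ
For 5× the reaction as written: 5 × (−110) = −550 kJ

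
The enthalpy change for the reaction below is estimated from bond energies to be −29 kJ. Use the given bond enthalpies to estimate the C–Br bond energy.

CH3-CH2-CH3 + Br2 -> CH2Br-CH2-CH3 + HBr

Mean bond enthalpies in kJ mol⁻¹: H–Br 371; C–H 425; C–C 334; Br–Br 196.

Let D be the C–Br bond energy.
Σ(broken) = 1×196 + 2×334 + 8×425 = 4264
Σ(formed) = 1×D + 2×334 + 7×425 + 1×371 = 4014 + D
ΔH = Σ(broken) − Σ(formed) = (4264) − (4014 + D) = +250 − D
Setting this equal to −29 kJ gives D = 279 kJ/mol.

D(C–Br) ≈ 279 kJ/mol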